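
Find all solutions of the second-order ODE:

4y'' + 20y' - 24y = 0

Characteristic equation: 4r² + 20r - 24 = 0
Divide by 4: r² + 5r - 6 = 0
Roots: r = 1, -6 (distinct real)
General solution: y = C₁e^x + C₂e^(-6x)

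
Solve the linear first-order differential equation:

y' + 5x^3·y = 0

Using integrating factor method:

General solution: y = Ce^(-5x^4/4)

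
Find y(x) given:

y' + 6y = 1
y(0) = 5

General solution: y = 1/6 + Ce^(-6x)
Applying y(0) = 5: C = 5 - 1/6 = 29/6
Particular solution: y = 1/6 + (29/6)e^(-6x)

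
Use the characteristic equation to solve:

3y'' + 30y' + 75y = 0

Characteristic equation: 3r² + 30r + 75 = 0
Divide by 3: r² + 10r + 25 = 0
Factored: (r + 5)² = 0
Repeated root: r = -5
General solution: y = (C₁ + C₂x)e^(-5x)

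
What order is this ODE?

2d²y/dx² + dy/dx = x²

The order is 2 (highest derivative is of order 2).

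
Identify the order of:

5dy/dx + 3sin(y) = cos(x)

The order is 1 (highest derivative is of order 1).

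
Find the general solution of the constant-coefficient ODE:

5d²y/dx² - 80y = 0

Characteristic equation: 5r² - 80 = 0
Divide by 5: r² - 16 = 0
Roots: r = 4, -4 (distinct real)
General solution: y = C₁e^(4x) + C₂e^(-4x)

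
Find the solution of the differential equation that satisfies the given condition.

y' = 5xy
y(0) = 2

General solution: y = Ce^(5x²/2)
Applying IC y(0) = 2:
Particular solution: y = 2e^(5x²/2)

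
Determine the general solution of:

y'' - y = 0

Characteristic equation: r² - 1 = 0
Roots: r = 1, -1 (distinct real)
General solution: y = C₁e^x + C₂e^(-x)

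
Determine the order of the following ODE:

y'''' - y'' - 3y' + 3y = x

The order is 4 (highest derivative is of order 4).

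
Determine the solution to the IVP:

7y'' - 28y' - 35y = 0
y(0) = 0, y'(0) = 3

General solution: y = C₁e^(5x) + C₂e^(-x)
Applying ICs: C₁ = 1/2, C₂ = -1/2
Particular solution: y = (1/2)e^(5x) - (1/2)e^(-x)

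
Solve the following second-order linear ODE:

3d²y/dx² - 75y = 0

Characteristic equation: 3r² - 75 = 0
Divide by 3: r² - 25 = 0
Roots: r = 5, -5 (distinct real)
General solution: y = C₁e^(5x) + C₂e^(-5x)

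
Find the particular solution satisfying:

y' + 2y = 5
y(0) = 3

General solution: y = 5/2 + Ce^(-2x)
Applying y(0) = 3: C = 3 - 5/2 = 1/2
Particular solution: y = 5/2 + (1/2)e^(-2x)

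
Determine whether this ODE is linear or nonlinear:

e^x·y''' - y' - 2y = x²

Linear (y and its derivatives appear to the first power only, no products of y terms)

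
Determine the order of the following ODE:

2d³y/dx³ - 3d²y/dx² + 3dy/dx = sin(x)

The order is 3 (highest derivative is of order 3).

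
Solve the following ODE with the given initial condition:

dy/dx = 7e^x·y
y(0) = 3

General solution: y = Ce^(7e^x)
Applying IC y(0) = 3:
Particular solution: y = 3e^(7(e^x - 1))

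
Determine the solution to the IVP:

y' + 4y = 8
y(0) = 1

General solution: y = 2 + Ce^(-4x)
Applying y(0) = 1: C = 1 - 2 = -1
Particular solution: y = 2 - e^(-4x)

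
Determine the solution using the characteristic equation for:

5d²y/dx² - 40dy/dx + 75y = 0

Characteristic equation: 5r² - 40r + 75 = 0
Divide by 5: r² - 8r + 15 = 0
Roots: r = 5, 3 (distinct real)
General solution: y = C₁e^(5x) + C₂e^(3x)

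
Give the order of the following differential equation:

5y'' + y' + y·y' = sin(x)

The order is 2 (highest derivative is of order 2).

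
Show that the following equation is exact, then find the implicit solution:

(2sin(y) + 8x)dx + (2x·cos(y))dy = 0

Verify exactness: ∂M/∂y = ∂N/∂x ✓
Find F(x,y) such that ∂F/∂x = M, ∂F/∂y = N
Solution: 2x·sin(y) + 4x² = C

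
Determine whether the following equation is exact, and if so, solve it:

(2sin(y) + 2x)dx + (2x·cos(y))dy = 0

Verify exactness: ∂M/∂y = ∂N/∂x ✓
Find F(x,y) such that ∂F/∂x = M, ∂F/∂y = N
Solution: 2x·sin(y) + x² = C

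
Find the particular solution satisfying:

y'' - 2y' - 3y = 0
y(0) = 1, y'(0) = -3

General solution: y = C₁e^(3x) + C₂e^(-x)
Applying ICs: C₁ = -1/2, C₂ = 3/2
Particular solution: y = -(1/2)e^(3x) + (3/2)e^(-x)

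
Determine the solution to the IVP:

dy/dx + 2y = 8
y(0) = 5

General solution: y = 4 + Ce^(-2x)
Applying y(0) = 5: C = 5 - 4 = 1
Particular solution: y = 4 + e^(-2x)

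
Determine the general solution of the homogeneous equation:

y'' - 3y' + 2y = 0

Characteristic equation: r² - 3r + 2 = 0
Roots: r = 2, 1 (distinct real)
General solution: y = C₁e^(2x) + C₂e^x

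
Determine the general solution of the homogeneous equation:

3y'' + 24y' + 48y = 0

Characteristic equation: 3r² + 24r + 48 = 0
Divide by 3: r² + 8r + 16 = 0
Factored: (r + 4)² = 0
Repeated root: r = -4
General solution: y = (C₁ + C₂x)e^(-4x)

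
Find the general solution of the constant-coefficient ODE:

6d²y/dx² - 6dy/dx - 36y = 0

Characteristic equation: 6r² - 6r - 36 = 0
Divide by 6: r² - r - 6 = 0
Roots: r = 3, -2 (distinct real)
General solution: y = C₁e^(3x) + C₂e^(-2x)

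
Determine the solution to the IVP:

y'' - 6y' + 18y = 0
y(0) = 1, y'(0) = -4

General solution: y = e^(3x)(C₁cos(3x) + C₂sin(3x))
Complex roots r = 3 ± 3i
Applying ICs: C₁ = 1, C₂ = -7/3
Particular solution: y = e^(3x)(cos(3x) - (7/3)sin(3x))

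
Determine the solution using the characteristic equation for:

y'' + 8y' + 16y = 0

Characteristic equation: r² + 8r + 16 = 0
Factored: (r + 4)² = 0
Repeated root: r = -4
General solution: y = (C₁ + C₂x)e^(-4x)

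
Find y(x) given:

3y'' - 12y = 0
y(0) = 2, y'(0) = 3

General solution: y = C₁e^(2x) + C₂e^(-2x)
Applying ICs: C₁ = 7/4, C₂ = 1/4
Particular solution: y = (7/4)e^(2x) + (1/4)e^(-2x)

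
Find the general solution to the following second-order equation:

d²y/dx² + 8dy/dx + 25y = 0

Characteristic equation: r² + 8r + 25 = 0
Roots: r = -4 ± 3i (complex conjugates)
General solution: y = e^(-4x)(C₁cos(3x) + C₂sin(3x))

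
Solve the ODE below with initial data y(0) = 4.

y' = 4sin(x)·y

General solution: y = Ce^(-4cos(x))
Applying IC y(0) = 4:
Particular solution: y = 4e^(4(1-cos(x)))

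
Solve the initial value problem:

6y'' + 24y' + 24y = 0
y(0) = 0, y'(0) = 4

General solution: y = (C₁ + C₂x)e^(-2x)
Repeated root r = -2
Applying ICs: C₁ = 0, C₂ = 4
Particular solution: y = 4xe^(-2x)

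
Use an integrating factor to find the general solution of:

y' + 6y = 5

Using integrating factor method:

General solution: y = 5/6 + Ce^(-6x)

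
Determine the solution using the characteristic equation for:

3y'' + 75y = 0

Characteristic equation: 3r² + 75 = 0
Divide by 3: r² + 25 = 0
Roots: r = ±5i (complex conjugates)
General solution: y = C₁cos(5x) + C₂sin(5x)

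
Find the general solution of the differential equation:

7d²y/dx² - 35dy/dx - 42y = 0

Characteristic equation: 7r² - 35r - 42 = 0
Divide by 7: r² - 5r - 6 = 0
Roots: r = 6, -1 (distinct real)
General solution: y = C₁e^(6x) + C₂e^(-x)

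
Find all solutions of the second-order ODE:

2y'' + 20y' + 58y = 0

Characteristic equation: 2r² + 20r + 58 = 0
Divide by 2: r² + 10r + 29 = 0
Roots: r = -5 ± 2i (complex conjugates)
General solution: y = e^(-5x)(C₁cos(2x) + C₂sin(2x))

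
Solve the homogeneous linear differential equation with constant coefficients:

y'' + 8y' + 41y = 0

Characteristic equation: r² + 8r + 41 = 0
Roots: r = -4 ± 5i (complex conjugates)
General solution: y = e^(-4x)(C₁cos(5x) + C₂sin(5x))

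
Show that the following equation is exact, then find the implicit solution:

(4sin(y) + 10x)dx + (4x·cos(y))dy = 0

Verify exactness: ∂M/∂y = ∂N/∂x ✓
Find F(x,y) such that ∂F/∂x = M, ∂F/∂y = N
Solution: 4x·sin(y) + 5x² = C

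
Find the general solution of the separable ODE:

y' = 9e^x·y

Separating variables and integrating:
ln|y| = 9e^x + C

General solution: y = Ce^(9e^x)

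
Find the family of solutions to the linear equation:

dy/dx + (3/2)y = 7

Using integrating factor method:

General solution: y = 14/3 + Ce^(-3x/2)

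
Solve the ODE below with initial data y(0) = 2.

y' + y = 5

General solution: y = 5 + Ce^(-x)
Applying y(0) = 2: C = 2 - 5 = -3
Particular solution: y = 5 - 3e^(-x)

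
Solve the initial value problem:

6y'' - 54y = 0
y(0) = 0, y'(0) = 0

General solution: y = C₁e^(3x) + C₂e^(-3x)
Applying ICs: C₁ = 0, C₂ = 0
Particular solution: y = 0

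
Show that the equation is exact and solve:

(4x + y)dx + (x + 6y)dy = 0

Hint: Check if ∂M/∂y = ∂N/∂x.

Verify exactness: ∂M/∂y = ∂N/∂x ✓
Find F(x,y) such that ∂F/∂x = M, ∂F/∂y = N
Solution: 2x² + xy + 3y² = C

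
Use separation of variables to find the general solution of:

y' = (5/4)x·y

Separating variables and integrating:
ln|y| = 5x^2/8 + C

General solution: y = Ce^(5x^2/8)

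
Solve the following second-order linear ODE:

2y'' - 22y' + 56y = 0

Characteristic equation: 2r² - 22r + 56 = 0
Divide by 2: r² - 11r + 28 = 0
Roots: r = 4, 7 (distinct real)
General solution: y = C₁e^(4x) + C₂e^(7x)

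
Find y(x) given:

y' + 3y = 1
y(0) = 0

General solution: y = 1/3 + Ce^(-3x)
Applying y(0) = 0: C = 0 - 1/3 = -1/3
Particular solution: y = 1/3 - (1/3)e^(-3x)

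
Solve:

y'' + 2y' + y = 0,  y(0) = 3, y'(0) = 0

General solution: y = (C₁ + C₂x)e^(-x)
Repeated root r = -1
Applying ICs: C₁ = 3, C₂ = 3
Particular solution: y = (3 + 3x)e^(-x)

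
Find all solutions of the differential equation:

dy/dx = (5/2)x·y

Separating variables and integrating:
ln|y| = 5x^2/4 + C

General solution: y = Ce^(5x^2/4)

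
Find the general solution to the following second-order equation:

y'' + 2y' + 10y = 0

Characteristic equation: r² + 2r + 10 = 0
Roots: r = -1 ± 3i (complex conjugates)
General solution: y = e^(-x)(C₁cos(3x) + C₂sin(3x))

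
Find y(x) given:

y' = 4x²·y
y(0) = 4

General solution: y = Ce^(4x³/3)
Applying IC y(0) = 4:
Particular solution: y = 4e^(4x³/3)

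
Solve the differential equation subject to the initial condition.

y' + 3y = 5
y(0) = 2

General solution: y = 5/3 + Ce^(-3x)
Applying y(0) = 2: C = 2 - 5/3 = 1/3
Particular solution: y = 5/3 + (1/3)e^(-3x)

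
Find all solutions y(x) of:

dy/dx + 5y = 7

Using integrating factor method:

General solution: y = 7/5 + Ce^(-5x)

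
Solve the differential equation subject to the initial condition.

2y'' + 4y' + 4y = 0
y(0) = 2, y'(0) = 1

General solution: y = e^(-x)(C₁cos(x) + C₂sin(x))
Complex roots r = -1 ± i
Applying ICs: C₁ = 2, C₂ = 3
Particular solution: y = e^(-x)(2cos(x) + 3sin(x))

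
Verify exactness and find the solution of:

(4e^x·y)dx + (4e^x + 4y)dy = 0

Verify exactness: ∂M/∂y = ∂N/∂x ✓
Find F(x,y) such that ∂F/∂x = M, ∂F/∂y = N
Solution: 4e^x·y + 2y² = C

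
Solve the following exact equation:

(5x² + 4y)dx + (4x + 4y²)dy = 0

Verify exactness: ∂M/∂y = ∂N/∂x ✓
Find F(x,y) such that ∂F/∂x = M, ∂F/∂y = N
Solution: 5x³/3 + 4xy + 4y³/3 = C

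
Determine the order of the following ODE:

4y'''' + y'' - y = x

The order is 4 (highest derivative is of order 4).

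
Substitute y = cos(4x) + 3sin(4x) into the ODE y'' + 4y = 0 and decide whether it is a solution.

Verification:
y'' = -16cos(4x) - 48sin(4x)
y'' + 4y ≠ 0 (frequency mismatch: got 16 instead of 4)

No, it is not a solution.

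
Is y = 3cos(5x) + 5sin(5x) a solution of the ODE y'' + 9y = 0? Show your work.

Verification:
y'' = -75cos(5x) - 125sin(5x)
y'' + 9y ≠ 0 (frequency mismatch: got 25 instead of 9)

No, it is not a solution.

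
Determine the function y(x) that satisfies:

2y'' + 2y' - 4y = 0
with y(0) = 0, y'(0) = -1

General solution: y = C₁e^x + C₂e^(-2x)
Applying ICs: C₁ = -1/3, C₂ = 1/3
Particular solution: y = -(1/3)e^x + (1/3)e^(-2x)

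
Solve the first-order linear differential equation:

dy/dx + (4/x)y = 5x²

Using integrating factor method:

General solution: y = (5/7)x^3 + Cx^(-4)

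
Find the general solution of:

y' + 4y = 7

Using integrating factor method:

General solution: y = 7/4 + Ce^(-4x)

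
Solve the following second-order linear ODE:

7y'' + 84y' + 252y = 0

Characteristic equation: 7r² + 84r + 252 = 0
Divide by 7: r² + 12r + 36 = 0
Factored: (r + 6)² = 0
Repeated root: r = -6
General solution: y = (C₁ + C₂x)e^(-6x)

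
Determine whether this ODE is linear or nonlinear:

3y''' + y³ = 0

Nonlinear (y³ term)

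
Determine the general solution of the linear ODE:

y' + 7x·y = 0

Using integrating factor method:

General solution: y = Ce^(-7x^2/2)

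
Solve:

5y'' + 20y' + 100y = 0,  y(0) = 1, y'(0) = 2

General solution: y = e^(-2x)(C₁cos(4x) + C₂sin(4x))
Complex roots r = -2 ± 4i
Applying ICs: C₁ = 1, C₂ = 1
Particular solution: y = e^(-2x)(cos(4x) + sin(4x))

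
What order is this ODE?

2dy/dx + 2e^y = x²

The order is 1 (highest derivative is of order 1).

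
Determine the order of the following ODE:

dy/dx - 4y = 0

The order is 1 (highest derivative is of order 1).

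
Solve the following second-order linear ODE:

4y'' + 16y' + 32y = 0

Characteristic equation: 4r² + 16r + 32 = 0
Divide by 4: r² + 4r + 8 = 0
Roots: r = -2 ± 2i (complex conjugates)
General solution: y = e^(-2x)(C₁cos(2x) + C₂sin(2x))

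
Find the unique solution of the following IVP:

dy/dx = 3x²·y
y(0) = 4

General solution: y = Ce^(x³)
Applying IC y(0) = 4:
Particular solution: y = 4e^(x³)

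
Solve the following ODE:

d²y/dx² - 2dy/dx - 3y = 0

Characteristic equation: r² - 2r - 3 = 0
Roots: r = 3, -1 (distinct real)
General solution: y = C₁e^(3x) + C₂e^(-x)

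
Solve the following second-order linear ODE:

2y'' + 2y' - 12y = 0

Characteristic equation: 2r² + 2r - 12 = 0
Divide by 2: r² + r - 6 = 0
Roots: r = 2, -3 (distinct real)
General solution: y = C₁e^(2x) + C₂e^(-3x)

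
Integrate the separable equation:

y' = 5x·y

Separating variables and integrating:
ln|y| = 5x^2/2 + C

General solution: y = Ce^(5x^2/2)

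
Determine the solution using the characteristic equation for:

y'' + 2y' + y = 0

Characteristic equation: r² + 2r + 1 = 0
Factored: (r + 1)² = 0
Repeated root: r = -1
General solution: y = (C₁ + C₂x)e^(-x)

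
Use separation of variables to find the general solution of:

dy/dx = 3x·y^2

Separating variables and integrating:
-1/y = 3x^2/2 + C

General solution: y^-1 = (-3/2)x^2 + C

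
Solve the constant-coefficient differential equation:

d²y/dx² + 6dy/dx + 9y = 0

Characteristic equation: r² + 6r + 9 = 0
Factored: (r + 3)² = 0
Repeated root: r = -3
General solution: y = (C₁ + C₂x)e^(-3x)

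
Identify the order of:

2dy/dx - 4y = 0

The order is 1 (highest derivative is of order 1).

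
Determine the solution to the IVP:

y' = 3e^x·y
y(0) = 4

General solution: y = Ce^(3e^x)
Applying IC y(0) = 4:
Particular solution: y = 4e^(3(e^x - 1))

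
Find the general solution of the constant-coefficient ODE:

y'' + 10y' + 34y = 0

Characteristic equation: r² + 10r + 34 = 0
Roots: r = -5 ± 3i (complex conjugates)
General solution: y = e^(-5x)(C₁cos(3x) + C₂sin(3x))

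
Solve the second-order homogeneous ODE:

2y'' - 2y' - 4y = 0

Characteristic equation: 2r² - 2r - 4 = 0
Divide by 2: r² - r - 2 = 0
Roots: r = 2, -1 (distinct real)
General solution: y = C₁e^(2x) + C₂e^(-x)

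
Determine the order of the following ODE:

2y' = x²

The order is 1 (highest derivative is of order 1).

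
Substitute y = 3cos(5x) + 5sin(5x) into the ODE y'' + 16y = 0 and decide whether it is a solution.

Verification:
y'' = -75cos(5x) - 125sin(5x)
y'' + 16y ≠ 0 (frequency mismatch: got 25 instead of 16)

No, it is not a solution.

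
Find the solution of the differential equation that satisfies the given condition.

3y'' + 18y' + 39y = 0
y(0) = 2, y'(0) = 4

General solution: y = e^(-3x)(C₁cos(2x) + C₂sin(2x))
Complex roots r = -3 ± 2i
Applying ICs: C₁ = 2, C₂ = 5
Particular solution: y = e^(-3x)(2cos(2x) + 5sin(2x))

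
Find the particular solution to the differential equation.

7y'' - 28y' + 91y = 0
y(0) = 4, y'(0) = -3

General solution: y = e^(2x)(C₁cos(3x) + C₂sin(3x))
Complex roots r = 2 ± 3i
Applying ICs: C₁ = 4, C₂ = -11/3
Particular solution: y = e^(2x)(4cos(3x) - (11/3)sin(3x))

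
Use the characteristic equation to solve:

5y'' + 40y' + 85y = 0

Characteristic equation: 5r² + 40r + 85 = 0
Divide by 5: r² + 8r + 17 = 0
Roots: r = -4 ± i (complex conjugates)
General solution: y = e^(-4x)(C₁cos(x) + C₂sin(x))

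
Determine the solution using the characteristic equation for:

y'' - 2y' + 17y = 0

Characteristic equation: r² - 2r + 17 = 0
Roots: r = 1 ± 4i (complex conjugates)
General solution: y = e^x(C₁cos(4x) + C₂sin(4x))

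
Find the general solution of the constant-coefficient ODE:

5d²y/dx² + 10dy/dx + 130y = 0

Characteristic equation: 5r² + 10r + 130 = 0
Divide by 5: r² + 2r + 26 = 0
Roots: r = -1 ± 5i (complex conjugates)
General solution: y = e^(-x)(C₁cos(5x) + C₂sin(5x))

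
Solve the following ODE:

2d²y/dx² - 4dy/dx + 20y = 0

Characteristic equation: 2r² - 4r + 20 = 0
Divide by 2: r² - 2r + 10 = 0
Roots: r = 1 ± 3i (complex conjugates)
General solution: y = e^x(C₁cos(3x) + C₂sin(3x))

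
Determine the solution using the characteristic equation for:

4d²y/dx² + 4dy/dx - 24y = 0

Characteristic equation: 4r² + 4r - 24 = 0
Divide by 4: r² + r - 6 = 0
Roots: r = 2, -3 (distinct real)
General solution: y = C₁e^(2x) + C₂e^(-3x)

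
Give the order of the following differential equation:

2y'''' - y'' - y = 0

The order is 4 (highest derivative is of order 4).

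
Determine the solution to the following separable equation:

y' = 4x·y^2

Separating variables and integrating:
-1/y = 2x^2 + C

General solution: y^-1 = -2x^2 + C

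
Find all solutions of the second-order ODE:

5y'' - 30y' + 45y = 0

Characteristic equation: 5r² - 30r + 45 = 0
Divide by 5: r² - 6r + 9 = 0
Factored: (r - 3)² = 0
Repeated root: r = 3
General solution: y = (C₁ + C₂x)e^(3x)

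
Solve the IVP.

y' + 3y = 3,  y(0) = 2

General solution: y = 1 + Ce^(-3x)
Applying y(0) = 2: C = 2 - 1 = 1
Particular solution: y = 1 + e^(-3x)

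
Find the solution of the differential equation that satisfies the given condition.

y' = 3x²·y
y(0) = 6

General solution: y = Ce^(x³)
Applying IC y(0) = 6:
Particular solution: y = 6e^(x³)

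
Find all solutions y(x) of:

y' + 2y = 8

Using integrating factor method:

General solution: y = 4 + Ce^(-2x)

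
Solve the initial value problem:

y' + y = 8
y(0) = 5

General solution: y = 8 + Ce^(-x)
Applying y(0) = 5: C = 5 - 8 = -3
Particular solution: y = 8 - 3e^(-x)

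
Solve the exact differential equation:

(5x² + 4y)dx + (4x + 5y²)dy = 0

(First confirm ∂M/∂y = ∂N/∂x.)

Verify exactness: ∂M/∂y = ∂N/∂x ✓
Find F(x,y) such that ∂F/∂x = M, ∂F/∂y = N
Solution: 5x³/3 + 4xy + 5y³/3 = C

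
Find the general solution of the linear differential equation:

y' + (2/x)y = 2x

Using integrating factor method:

General solution: y = (1/2)x^2 + Cx^(-2)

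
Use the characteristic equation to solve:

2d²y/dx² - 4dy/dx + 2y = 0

Characteristic equation: 2r² - 4r + 2 = 0
Divide by 2: r² - 2r + 1 = 0
Factored: (r - 1)² = 0
Repeated root: r = 1
General solution: y = (C₁ + C₂x)e^x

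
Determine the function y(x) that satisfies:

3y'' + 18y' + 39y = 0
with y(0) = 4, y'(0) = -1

General solution: y = e^(-3x)(C₁cos(2x) + C₂sin(2x))
Complex roots r = -3 ± 2i
Applying ICs: C₁ = 4, C₂ = 11/2
Particular solution: y = e^(-3x)(4cos(2x) + (11/2)sin(2x))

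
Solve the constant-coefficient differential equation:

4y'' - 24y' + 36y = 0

Characteristic equation: 4r² - 24r + 36 = 0
Divide by 4: r² - 6r + 9 = 0
Factored: (r - 3)² = 0
Repeated root: r = 3
General solution: y = (C₁ + C₂x)e^(3x)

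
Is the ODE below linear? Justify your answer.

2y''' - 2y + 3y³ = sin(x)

No. Nonlinear (y³ term)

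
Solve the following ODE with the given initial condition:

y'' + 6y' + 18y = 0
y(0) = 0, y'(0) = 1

General solution: y = e^(-3x)(C₁cos(3x) + C₂sin(3x))
Complex roots r = -3 ± 3i
Applying ICs: C₁ = 0, C₂ = 1/3
Particular solution: y = e^(-3x)((1/3)sin(3x))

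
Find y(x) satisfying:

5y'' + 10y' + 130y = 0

Characteristic equation: 5r² + 10r + 130 = 0
Divide by 5: r² + 2r + 26 = 0
Roots: r = -1 ± 5i (complex conjugates)
General solution: y = e^(-x)(C₁cos(5x) + C₂sin(5x))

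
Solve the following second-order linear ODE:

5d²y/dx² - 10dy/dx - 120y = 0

Characteristic equation: 5r² - 10r - 120 = 0
Divide by 5: r² - 2r - 24 = 0
Roots: r = 6, -4 (distinct real)
General solution: y = C₁e^(6x) + C₂e^(-4x)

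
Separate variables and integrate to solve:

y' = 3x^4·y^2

Separating variables and integrating:
-1/y = 3x^5/5 + C

General solution: y^-1 = (-3/5)x^5 + C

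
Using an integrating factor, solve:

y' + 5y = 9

Using integrating factor method:

General solution: y = 9/5 + Ce^(-5x)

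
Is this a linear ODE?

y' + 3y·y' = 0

No. Nonlinear (product y·y')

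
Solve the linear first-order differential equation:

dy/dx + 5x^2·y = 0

Using integrating factor method:

General solution: y = Ce^(-5x^3/3)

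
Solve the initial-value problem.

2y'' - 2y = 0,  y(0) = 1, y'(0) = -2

General solution: y = C₁e^x + C₂e^(-x)
Applying ICs: C₁ = -1/2, C₂ = 3/2
Particular solution: y = -(1/2)e^x + (3/2)e^(-x)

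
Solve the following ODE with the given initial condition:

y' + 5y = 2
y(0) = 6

General solution: y = 2/5 + Ce^(-5x)
Applying y(0) = 6: C = 6 - 2/5 = 28/5
Particular solution: y = 2/5 + (28/5)e^(-5x)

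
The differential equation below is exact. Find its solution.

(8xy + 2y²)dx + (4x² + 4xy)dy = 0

Verify exactness: ∂M/∂y = ∂N/∂x ✓
Find F(x,y) such that ∂F/∂x = M, ∂F/∂y = N
Solution: 4x²y + 2xy² = C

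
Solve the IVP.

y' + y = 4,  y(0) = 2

General solution: y = 4 + Ce^(-x)
Applying y(0) = 2: C = 2 - 4 = -2
Particular solution: y = 4 - 2e^(-x)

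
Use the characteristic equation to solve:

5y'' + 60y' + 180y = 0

Characteristic equation: 5r² + 60r + 180 = 0
Divide by 5: r² + 12r + 36 = 0
Factored: (r + 6)² = 0
Repeated root: r = -6
General solution: y = (C₁ + C₂x)e^(-6x)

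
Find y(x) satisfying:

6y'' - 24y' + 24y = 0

Characteristic equation: 6r² - 24r + 24 = 0
Divide by 6: r² - 4r + 4 = 0
Factored: (r - 2)² = 0
Repeated root: r = 2
General solution: y = (C₁ + C₂x)e^(2x)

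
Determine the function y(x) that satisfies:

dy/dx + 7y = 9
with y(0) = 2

General solution: y = 9/7 + Ce^(-7x)
Applying y(0) = 2: C = 2 - 9/7 = 5/7
Particular solution: y = 9/7 + (5/7)e^(-7x)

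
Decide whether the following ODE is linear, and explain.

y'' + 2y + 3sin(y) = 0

Nonlinear (sin(y) is nonlinear in y)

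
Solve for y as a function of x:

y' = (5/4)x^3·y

Separating variables and integrating:
ln|y| = 5x^4/16 + C

General solution: y = Ce^(5x^4/16)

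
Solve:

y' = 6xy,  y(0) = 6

General solution: y = Ce^(3x²)
Applying IC y(0) = 6:
Particular solution: y = 6e^(3x²)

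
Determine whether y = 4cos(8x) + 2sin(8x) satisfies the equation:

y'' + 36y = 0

Verification:
y'' = -256cos(8x) - 128sin(8x)
y'' + 36y ≠ 0 (frequency mismatch: got 64 instead of 36)

No, it is not a solution.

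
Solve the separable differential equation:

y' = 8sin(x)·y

Separating variables and integrating:
ln|y| = -8cos(x) + C

General solution: y = Ce^(-8cos(x))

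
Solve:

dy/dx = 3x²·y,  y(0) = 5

General solution: y = Ce^(x³)
Applying IC y(0) = 5:
Particular solution: y = 5e^(x³)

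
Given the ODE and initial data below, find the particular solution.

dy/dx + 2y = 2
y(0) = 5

General solution: y = 1 + Ce^(-2x)
Applying y(0) = 5: C = 5 - 1 = 4
Particular solution: y = 1 + 4e^(-2x)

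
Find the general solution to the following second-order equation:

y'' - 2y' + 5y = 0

Characteristic equation: r² - 2r + 5 = 0
Roots: r = 1 ± 2i (complex conjugates)
General solution: y = e^x(C₁cos(2x) + C₂sin(2x))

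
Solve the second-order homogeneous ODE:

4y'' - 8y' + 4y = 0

Characteristic equation: 4r² - 8r + 4 = 0
Divide by 4: r² - 2r + 1 = 0
Factored: (r - 1)² = 0
Repeated root: r = 1
General solution: y = (C₁ + C₂x)e^x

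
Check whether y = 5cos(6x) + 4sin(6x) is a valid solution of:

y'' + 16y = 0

Verification:
y'' = -180cos(6x) - 144sin(6x)
y'' + 16y ≠ 0 (frequency mismatch: got 36 instead of 16)

No, it is not a solution.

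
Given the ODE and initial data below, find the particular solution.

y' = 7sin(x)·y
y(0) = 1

General solution: y = Ce^(-7cos(x))
Applying IC y(0) = 1:
Particular solution: y = e^(7(1-cos(x)))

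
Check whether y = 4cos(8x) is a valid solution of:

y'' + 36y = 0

Verification:
y'' = -256cos(8x)
y'' + 36y ≠ 0 (frequency mismatch: got 64 instead of 36)

No, it is not a solution.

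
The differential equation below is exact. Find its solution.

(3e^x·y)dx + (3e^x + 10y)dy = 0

Verify exactness: ∂M/∂y = ∂N/∂x ✓
Find F(x,y) such that ∂F/∂x = M, ∂F/∂y = N
Solution: 3e^x·y + 5y² = C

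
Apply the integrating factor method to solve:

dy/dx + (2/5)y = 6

Using integrating factor method:

General solution: y = 15 + Ce^(-2x/5)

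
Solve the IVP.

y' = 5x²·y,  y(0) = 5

General solution: y = Ce^(5x³/3)
Applying IC y(0) = 5:
Particular solution: y = 5e^(5x³/3)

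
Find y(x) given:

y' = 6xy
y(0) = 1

General solution: y = Ce^(3x²)
Applying IC y(0) = 1:
Particular solution: y = e^(3x²)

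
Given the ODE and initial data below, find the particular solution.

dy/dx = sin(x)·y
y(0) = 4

General solution: y = Ce^(-cos(x))
Applying IC y(0) = 4:
Particular solution: y = 4e^(1-cos(x))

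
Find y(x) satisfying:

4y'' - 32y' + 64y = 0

Characteristic equation: 4r² - 32r + 64 = 0
Divide by 4: r² - 8r + 16 = 0
Factored: (r - 4)² = 0
Repeated root: r = 4
General solution: y = (C₁ + C₂x)e^(4x)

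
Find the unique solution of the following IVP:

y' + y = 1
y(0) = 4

General solution: y = 1 + Ce^(-x)
Applying y(0) = 4: C = 4 - 1 = 3
Particular solution: y = 1 + 3e^(-x)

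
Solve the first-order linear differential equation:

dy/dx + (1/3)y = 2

Using integrating factor method:

General solution: y = 6 + Ce^(-x/3)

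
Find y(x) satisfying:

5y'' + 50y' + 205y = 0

Characteristic equation: 5r² + 50r + 205 = 0
Divide by 5: r² + 10r + 41 = 0
Roots: r = -5 ± 4i (complex conjugates)
General solution: y = e^(-5x)(C₁cos(4x) + C₂sin(4x))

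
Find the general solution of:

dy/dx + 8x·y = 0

Using integrating factor method:

General solution: y = Ce^(-4x^2)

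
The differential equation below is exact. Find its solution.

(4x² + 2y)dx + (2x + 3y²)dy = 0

Verify exactness: ∂M/∂y = ∂N/∂x ✓
Find F(x,y) such that ∂F/∂x = M, ∂F/∂y = N
Solution: 4x³/3 + 2xy + y³ = C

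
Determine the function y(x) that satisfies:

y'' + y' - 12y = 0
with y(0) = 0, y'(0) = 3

General solution: y = C₁e^(3x) + C₂e^(-4x)
Applying ICs: C₁ = 3/7, C₂ = -3/7
Particular solution: y = (3/7)e^(3x) - (3/7)e^(-4x)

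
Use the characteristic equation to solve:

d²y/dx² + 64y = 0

Characteristic equation: r² + 64 = 0
Roots: r = ±8i (complex conjugates)
General solution: y = C₁cos(8x) + C₂sin(8x)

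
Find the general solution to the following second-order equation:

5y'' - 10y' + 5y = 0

Characteristic equation: 5r² - 10r + 5 = 0
Divide by 5: r² - 2r + 1 = 0
Factored: (r - 1)² = 0
Repeated root: r = 1
General solution: y = (C₁ + C₂x)e^x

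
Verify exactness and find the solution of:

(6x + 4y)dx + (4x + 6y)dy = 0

Verify exactness: ∂M/∂y = ∂N/∂x ✓
Find F(x,y) such that ∂F/∂x = M, ∂F/∂y = N
Solution: 3x² + 4xy + 3y² = C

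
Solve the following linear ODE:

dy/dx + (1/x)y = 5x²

Using integrating factor method:

General solution: y = (5/4)x^3 + C/x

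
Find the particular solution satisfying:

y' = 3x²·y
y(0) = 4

General solution: y = Ce^(x³)
Applying IC y(0) = 4:
Particular solution: y = 4e^(x³)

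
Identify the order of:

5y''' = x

The order is 3 (highest derivative is of order 3).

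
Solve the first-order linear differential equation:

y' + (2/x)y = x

Using integrating factor method:

General solution: y = (1/4)x^2 + Cx^(-2)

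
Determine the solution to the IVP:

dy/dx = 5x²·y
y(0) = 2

General solution: y = Ce^(5x³/3)
Applying IC y(0) = 2:
Particular solution: y = 2e^(5x³/3)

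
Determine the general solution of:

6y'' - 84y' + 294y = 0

Characteristic equation: 6r² - 84r + 294 = 0
Divide by 6: r² - 14r + 49 = 0
Factored: (r - 7)² = 0
Repeated root: r = 7
General solution: y = (C₁ + C₂x)e^(7x)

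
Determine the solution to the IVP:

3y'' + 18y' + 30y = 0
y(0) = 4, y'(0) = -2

General solution: y = e^(-3x)(C₁cos(x) + C₂sin(x))
Complex roots r = -3 ± i
Applying ICs: C₁ = 4, C₂ = 10
Particular solution: y = e^(-3x)(4cos(x) + 10sin(x))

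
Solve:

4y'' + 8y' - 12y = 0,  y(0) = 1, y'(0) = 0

General solution: y = C₁e^x + C₂e^(-3x)
Applying ICs: C₁ = 3/4, C₂ = 1/4
Particular solution: y = (3/4)e^x + (1/4)e^(-3x)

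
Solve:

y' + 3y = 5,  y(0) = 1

General solution: y = 5/3 + Ce^(-3x)
Applying y(0) = 1: C = 1 - 5/3 = -2/3
Particular solution: y = 5/3 - (2/3)e^(-3x)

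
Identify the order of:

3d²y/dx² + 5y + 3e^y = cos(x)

The order is 2 (highest derivative is of order 2).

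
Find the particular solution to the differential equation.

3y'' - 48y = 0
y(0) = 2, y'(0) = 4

General solution: y = C₁e^(4x) + C₂e^(-4x)
Applying ICs: C₁ = 3/2, C₂ = 1/2
Particular solution: y = (3/2)e^(4x) + (1/2)e^(-4x)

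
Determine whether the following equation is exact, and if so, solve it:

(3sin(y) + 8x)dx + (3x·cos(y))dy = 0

Verify exactness: ∂M/∂y = ∂N/∂x ✓
Find F(x,y) such that ∂F/∂x = M, ∂F/∂y = N
Solution: 3x·sin(y) + 4x² = C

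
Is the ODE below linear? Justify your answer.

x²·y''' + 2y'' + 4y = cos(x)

Yes. Linear (y and its derivatives appear to the first power only, no products of y terms)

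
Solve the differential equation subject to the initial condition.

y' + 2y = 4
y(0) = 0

General solution: y = 2 + Ce^(-2x)
Applying y(0) = 0: C = 0 - 2 = -2
Particular solution: y = 2 - 2e^(-2x)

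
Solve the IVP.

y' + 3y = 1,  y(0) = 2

General solution: y = 1/3 + Ce^(-3x)
Applying y(0) = 2: C = 2 - 1/3 = 5/3
Particular solution: y = 1/3 + (5/3)e^(-3x)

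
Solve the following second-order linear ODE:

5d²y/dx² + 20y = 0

Characteristic equation: 5r² + 20 = 0
Divide by 5: r² + 4 = 0
Roots: r = ±2i (complex conjugates)
General solution: y = C₁cos(2x) + C₂sin(2x)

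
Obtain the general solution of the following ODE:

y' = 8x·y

Separating variables and integrating:
ln|y| = 4x^2 + C

General solution: y = Ce^(4x^2)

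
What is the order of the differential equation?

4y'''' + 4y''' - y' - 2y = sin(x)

The order is 4 (highest derivative is of order 4).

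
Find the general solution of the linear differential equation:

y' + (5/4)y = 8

Using integrating factor method:

General solution: y = 32/5 + Ce^(-5x/4)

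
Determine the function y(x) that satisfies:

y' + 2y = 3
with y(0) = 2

General solution: y = 3/2 + Ce^(-2x)
Applying y(0) = 2: C = 2 - 3/2 = 1/2
Particular solution: y = 3/2 + (1/2)e^(-2x)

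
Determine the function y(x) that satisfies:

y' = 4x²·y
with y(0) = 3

General solution: y = Ce^(4x³/3)
Applying IC y(0) = 3:
Particular solution: y = 3e^(4x³/3)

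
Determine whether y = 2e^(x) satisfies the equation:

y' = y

Verification:
y = 2e^(x)
y' = 2e^(x)
y = 2e^(x)
y' = y ✓

Yes, it is a solution.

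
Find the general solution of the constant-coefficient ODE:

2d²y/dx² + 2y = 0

Characteristic equation: 2r² + 2 = 0
Divide by 2: r² + 1 = 0
Roots: r = ±i (complex conjugates)
General solution: y = C₁cos(x) + C₂sin(x)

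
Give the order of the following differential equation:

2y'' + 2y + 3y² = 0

The order is 2 (highest derivative is of order 2).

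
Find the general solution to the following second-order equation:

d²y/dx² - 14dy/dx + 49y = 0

Characteristic equation: r² - 14r + 49 = 0
Factored: (r - 7)² = 0
Repeated root: r = 7
General solution: y = (C₁ + C₂x)e^(7x)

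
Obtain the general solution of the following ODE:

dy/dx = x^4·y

Separating variables and integrating:
ln|y| = x^5/5 + C

General solution: y = Ce^(x^5/5)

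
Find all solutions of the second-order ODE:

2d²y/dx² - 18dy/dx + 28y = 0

Characteristic equation: 2r² - 18r + 28 = 0
Divide by 2: r² - 9r + 14 = 0
Roots: r = 2, 7 (distinct real)
General solution: y = C₁e^(2x) + C₂e^(7x)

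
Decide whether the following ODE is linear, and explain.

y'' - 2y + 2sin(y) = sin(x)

Nonlinear (sin(y) is nonlinear in y)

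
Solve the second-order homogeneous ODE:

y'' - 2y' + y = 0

Characteristic equation: r² - 2r + 1 = 0
Factored: (r - 1)² = 0
Repeated root: r = 1
General solution: y = (C₁ + C₂x)e^x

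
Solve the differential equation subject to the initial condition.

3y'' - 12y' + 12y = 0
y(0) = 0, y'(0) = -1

General solution: y = (C₁ + C₂x)e^(2x)
Repeated root r = 2
Applying ICs: C₁ = 0, C₂ = -1
Particular solution: y = -xe^(2x)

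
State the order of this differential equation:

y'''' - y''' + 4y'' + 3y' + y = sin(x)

The order is 4 (highest derivative is of order 4).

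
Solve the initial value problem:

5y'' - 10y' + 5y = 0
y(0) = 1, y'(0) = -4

General solution: y = (C₁ + C₂x)e^x
Repeated root r = 1
Applying ICs: C₁ = 1, C₂ = -5
Particular solution: y = (1 - 5x)e^x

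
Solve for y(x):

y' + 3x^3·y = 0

Using integrating factor method:

General solution: y = Ce^(-3x^4/4)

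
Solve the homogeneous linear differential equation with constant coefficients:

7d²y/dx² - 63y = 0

Characteristic equation: 7r² - 63 = 0
Divide by 7: r² - 9 = 0
Roots: r = 3, -3 (distinct real)
General solution: y = C₁e^(3x) + C₂e^(-3x)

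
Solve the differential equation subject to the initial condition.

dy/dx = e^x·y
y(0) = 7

General solution: y = Ce^(e^x)
Applying IC y(0) = 7:
Particular solution: y = 7e^(e^x - 1)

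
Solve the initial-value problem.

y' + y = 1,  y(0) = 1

General solution: y = 1 + Ce^(-x)
Applying y(0) = 1: C = 1 - 1 = 0
Particular solution: y = 1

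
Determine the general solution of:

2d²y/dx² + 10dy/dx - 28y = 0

Characteristic equation: 2r² + 10r - 28 = 0
Divide by 2: r² + 5r - 14 = 0
Roots: r = 2, -7 (distinct real)
General solution: y = C₁e^(2x) + C₂e^(-7x)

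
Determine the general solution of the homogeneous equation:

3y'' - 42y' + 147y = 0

Characteristic equation: 3r² - 42r + 147 = 0
Divide by 3: r² - 14r + 49 = 0
Factored: (r - 7)² = 0
Repeated root: r = 7
General solution: y = (C₁ + C₂x)e^(7x)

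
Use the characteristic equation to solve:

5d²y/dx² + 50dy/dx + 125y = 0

Characteristic equation: 5r² + 50r + 125 = 0
Divide by 5: r² + 10r + 25 = 0
Factored: (r + 5)² = 0
Repeated root: r = -5
General solution: y = (C₁ + C₂x)e^(-5x)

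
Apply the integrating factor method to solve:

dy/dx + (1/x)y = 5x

Using integrating factor method:

General solution: y = (5/3)x^2 + C/x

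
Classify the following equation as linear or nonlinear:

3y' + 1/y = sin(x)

Nonlinear (1/y term)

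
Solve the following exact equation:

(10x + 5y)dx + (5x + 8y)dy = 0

Verify exactness: ∂M/∂y = ∂N/∂x ✓
Find F(x,y) such that ∂F/∂x = M, ∂F/∂y = N
Solution: 5x² + 5xy + 4y² = C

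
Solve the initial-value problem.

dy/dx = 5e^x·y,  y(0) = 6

General solution: y = Ce^(5e^x)
Applying IC y(0) = 6:
Particular solution: y = 6e^(5(e^x - 1))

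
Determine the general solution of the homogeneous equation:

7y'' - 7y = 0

Characteristic equation: 7r² - 7 = 0
Divide by 7: r² - 1 = 0
Roots: r = 1, -1 (distinct real)
General solution: y = C₁e^x + C₂e^(-x)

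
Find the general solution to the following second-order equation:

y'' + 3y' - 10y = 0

Characteristic equation: r² + 3r - 10 = 0
Roots: r = 2, -5 (distinct real)
General solution: y = C₁e^(2x) + C₂e^(-5x)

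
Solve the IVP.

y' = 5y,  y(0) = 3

General solution: y = Ce^(5x)
Applying IC y(0) = 3:
Particular solution: y = 3e^(5x)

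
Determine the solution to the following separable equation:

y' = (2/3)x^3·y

Separating variables and integrating:
ln|y| = x^4/6 + C

General solution: y = Ce^(x^4/6)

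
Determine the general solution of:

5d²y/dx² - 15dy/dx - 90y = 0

Characteristic equation: 5r² - 15r - 90 = 0
Divide by 5: r² - 3r - 18 = 0
Roots: r = 6, -3 (distinct real)
General solution: y = C₁e^(6x) + C₂e^(-3x)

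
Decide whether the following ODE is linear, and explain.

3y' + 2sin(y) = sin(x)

Nonlinear (sin(y) is nonlinear in y)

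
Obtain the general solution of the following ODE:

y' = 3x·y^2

Separating variables and integrating:
-1/y = 3x^2/2 + C

General solution: y^-1 = (-3/2)x^2 + C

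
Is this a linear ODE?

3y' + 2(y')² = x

No. Nonlinear ((y')² term)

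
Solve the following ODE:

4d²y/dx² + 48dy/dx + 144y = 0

Characteristic equation: 4r² + 48r + 144 = 0
Divide by 4: r² + 12r + 36 = 0
Factored: (r + 6)² = 0
Repeated root: r = -6
General solution: y = (C₁ + C₂x)e^(-6x)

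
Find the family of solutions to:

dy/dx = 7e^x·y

Separating variables and integrating:
ln|y| = 7e^x + C

General solution: y = Ce^(7e^x)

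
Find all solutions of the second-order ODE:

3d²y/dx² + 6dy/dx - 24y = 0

Characteristic equation: 3r² + 6r - 24 = 0
Divide by 3: r² + 2r - 8 = 0
Roots: r = 2, -4 (distinct real)
General solution: y = C₁e^(2x) + C₂e^(-4x)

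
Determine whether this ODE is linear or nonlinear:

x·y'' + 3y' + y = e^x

Linear (y and its derivatives appear to the first power only, no products of y terms)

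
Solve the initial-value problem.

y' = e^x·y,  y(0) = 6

General solution: y = Ce^(e^x)
Applying IC y(0) = 6:
Particular solution: y = 6e^(e^x - 1)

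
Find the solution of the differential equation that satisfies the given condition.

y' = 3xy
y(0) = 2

General solution: y = Ce^(3x²/2)
Applying IC y(0) = 2:
Particular solution: y = 2e^(3x²/2)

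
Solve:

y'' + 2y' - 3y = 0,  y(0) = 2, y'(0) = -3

General solution: y = C₁e^x + C₂e^(-3x)
Applying ICs: C₁ = 3/4, C₂ = 5/4
Particular solution: y = (3/4)e^x + (5/4)e^(-3x)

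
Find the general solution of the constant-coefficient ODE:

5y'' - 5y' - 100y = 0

Characteristic equation: 5r² - 5r - 100 = 0
Divide by 5: r² - r - 20 = 0
Roots: r = 5, -4 (distinct real)
General solution: y = C₁e^(5x) + C₂e^(-4x)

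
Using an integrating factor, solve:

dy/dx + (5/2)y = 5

Using integrating factor method:

General solution: y = 2 + Ce^(-5x/2)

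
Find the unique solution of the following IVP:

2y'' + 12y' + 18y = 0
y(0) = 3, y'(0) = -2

General solution: y = (C₁ + C₂x)e^(-3x)
Repeated root r = -3
Applying ICs: C₁ = 3, C₂ = 7
Particular solution: y = (3 + 7x)e^(-3x)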